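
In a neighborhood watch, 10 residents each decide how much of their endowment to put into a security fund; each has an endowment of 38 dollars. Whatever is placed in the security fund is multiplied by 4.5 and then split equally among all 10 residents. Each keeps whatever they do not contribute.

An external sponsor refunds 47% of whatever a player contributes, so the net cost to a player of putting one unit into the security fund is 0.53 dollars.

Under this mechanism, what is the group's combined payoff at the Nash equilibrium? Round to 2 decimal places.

The effective private return is (4.5/10) / 0.53 = 0.8491, which is still under 1, so the mechanism doesn't change anyone's dominant strategy: zero contribution.
At the Nash equilibrium no one contributes; group total payoff = 10 × 38 = 380.

380.00 dollars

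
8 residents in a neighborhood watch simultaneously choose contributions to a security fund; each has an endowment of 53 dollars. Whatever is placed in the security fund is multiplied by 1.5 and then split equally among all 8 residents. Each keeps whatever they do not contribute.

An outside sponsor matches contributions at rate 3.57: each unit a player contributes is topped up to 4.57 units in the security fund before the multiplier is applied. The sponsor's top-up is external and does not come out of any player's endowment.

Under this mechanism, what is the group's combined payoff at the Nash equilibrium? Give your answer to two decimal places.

424.00 dollars

With the mechanism, a contributed unit returns 1.5 × 4.57 / 8 = 0.8569 per unit of net cost — still below 1 — so contributing 0 remains dominant for every player.
Everyone keeps their endowment and the group total is 8 × 53 = 424.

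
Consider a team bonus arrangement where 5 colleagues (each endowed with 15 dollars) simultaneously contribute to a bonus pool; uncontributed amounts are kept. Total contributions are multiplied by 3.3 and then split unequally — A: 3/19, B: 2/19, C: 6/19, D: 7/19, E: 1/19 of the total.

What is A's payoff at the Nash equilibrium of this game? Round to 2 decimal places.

30.63 dollars

Each unit j contributes comes back to j as 3.3 × (j's share), so j prefers to contribute only if that share exceeds 1/3.3 = 0.3030; otherwise keeping the unit dominates.
C and D are above the threshold, contributing 15 each; the remaining 3 contribute 0. Total contributed: 30.
A keeps 15 and receives 3.3 × 30 × 3/19 = 15.63 from the bonus pool, for a payoff of 30.63.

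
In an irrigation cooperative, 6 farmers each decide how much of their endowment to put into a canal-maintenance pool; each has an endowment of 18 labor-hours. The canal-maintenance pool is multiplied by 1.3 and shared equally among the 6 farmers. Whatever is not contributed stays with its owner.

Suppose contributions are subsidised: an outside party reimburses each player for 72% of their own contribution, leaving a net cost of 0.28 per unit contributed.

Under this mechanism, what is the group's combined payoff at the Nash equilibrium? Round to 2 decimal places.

The effective private return is (1.3/6) / 0.28 = 0.7738, which is still under 1, so the mechanism doesn't change anyone's dominant strategy: zero contribution.
At the Nash equilibrium no one contributes; group total payoff = 6 × 18 = 108.

108.00 labor-hours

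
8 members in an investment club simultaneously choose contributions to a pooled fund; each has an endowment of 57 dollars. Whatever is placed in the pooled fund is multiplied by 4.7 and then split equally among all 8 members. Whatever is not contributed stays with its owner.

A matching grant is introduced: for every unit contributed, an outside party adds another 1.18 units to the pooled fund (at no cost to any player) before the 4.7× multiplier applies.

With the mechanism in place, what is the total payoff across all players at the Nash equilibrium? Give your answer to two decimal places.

Under the mechanism each unit contributed yields 4.7 × 2.18 / 8 = 1.2808 back to its contributor per unit of net cost, which exceeds 1, making full contribution the dominant choice for everyone.
At the Nash equilibrium everyone contributes 57. Group total payoff = 4.7 × 2.18 × 456 = 4672.18.

4672.18 dollars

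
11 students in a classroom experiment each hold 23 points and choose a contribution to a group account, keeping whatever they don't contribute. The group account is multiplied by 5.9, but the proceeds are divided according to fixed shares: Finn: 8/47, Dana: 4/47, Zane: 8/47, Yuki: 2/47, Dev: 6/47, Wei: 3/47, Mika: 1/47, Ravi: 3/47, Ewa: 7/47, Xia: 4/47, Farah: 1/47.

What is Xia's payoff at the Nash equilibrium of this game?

46.10 points

Player j's private return per contributed unit is 5.9 × (j's share). Contributing is weakly dominant for j when that share is at least 1/5.9 = 0.1695, and contributing 0 is dominant otherwise.
The shares above 0.1695 belong to Finn and Zane, contributing 23 each; the remaining 9 contribute 0. Total contributed: 46.
Xia keeps 23 and receives 5.9 × 46 × 4/47 = 23.10 from the group account, for a payoff of 46.10.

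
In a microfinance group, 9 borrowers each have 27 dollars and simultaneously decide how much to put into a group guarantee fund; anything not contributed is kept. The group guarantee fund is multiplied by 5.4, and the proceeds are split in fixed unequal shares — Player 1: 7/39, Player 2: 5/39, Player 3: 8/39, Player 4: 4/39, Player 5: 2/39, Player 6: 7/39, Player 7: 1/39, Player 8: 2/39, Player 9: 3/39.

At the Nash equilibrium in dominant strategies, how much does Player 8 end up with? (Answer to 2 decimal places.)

Player j's private return per contributed unit is 5.4 × (j's share). Contributing is weakly dominant for j when that share is at least 1/5.4 = 0.1852, and contributing 0 is dominant otherwise.
Player 3 alone (share 8/39) is above the threshold, contributing 27; the remaining 8 contribute 0. Total contributed: 27.
Player 8 keeps 27 and receives 5.4 × 27 × 2/39 = 7.48 from the group guarantee fund, for a payoff of 34.48.

34.48 dollars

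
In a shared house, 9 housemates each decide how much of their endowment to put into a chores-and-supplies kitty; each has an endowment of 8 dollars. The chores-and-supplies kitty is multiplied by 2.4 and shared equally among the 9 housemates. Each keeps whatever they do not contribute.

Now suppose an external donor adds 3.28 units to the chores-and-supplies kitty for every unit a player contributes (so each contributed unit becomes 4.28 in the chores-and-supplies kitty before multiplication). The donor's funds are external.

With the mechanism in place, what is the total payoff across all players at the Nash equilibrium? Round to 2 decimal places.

The effective private return per unit is now 2.4 × 4.28 / 9 = 1.1413 > 1, so every player's dominant strategy flips to full contribution.
So the Nash equilibrium is full contribution by all 9; the group earns 2.4 × 4.28 × 72 = 739.58.

739.58 dollars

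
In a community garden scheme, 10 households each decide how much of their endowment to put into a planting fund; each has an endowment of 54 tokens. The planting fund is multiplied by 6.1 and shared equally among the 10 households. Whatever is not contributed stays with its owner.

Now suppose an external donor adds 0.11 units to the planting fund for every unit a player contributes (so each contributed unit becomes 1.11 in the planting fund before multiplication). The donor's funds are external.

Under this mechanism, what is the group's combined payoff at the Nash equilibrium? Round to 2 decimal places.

The effective private return is 6.1 × 1.11 / 10 = 0.6771, which is still under 1, so the mechanism doesn't change anyone's dominant strategy: zero contribution.
At the Nash equilibrium no one contributes; group total payoff = 10 × 54 = 540.

540.00 tokens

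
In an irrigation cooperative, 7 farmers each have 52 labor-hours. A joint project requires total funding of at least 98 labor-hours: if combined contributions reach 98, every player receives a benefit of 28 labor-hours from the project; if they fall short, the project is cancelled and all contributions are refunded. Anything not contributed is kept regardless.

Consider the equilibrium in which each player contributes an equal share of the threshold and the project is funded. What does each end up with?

Equal share of the threshold: 98/7 = 14.
At this profile no one gains by cutting their contribution: any cut drops the total below 98, the project is cancelled, contributions are refunded, and the deviator ends with 52, which is less than 52 − 14 + 28 = 66. Contributing more than 14 just wastes the excess. So contributing exactly 14 is a best response.
Each player's payoff: 52 − 14 + 28 = 66.

66 labor-hours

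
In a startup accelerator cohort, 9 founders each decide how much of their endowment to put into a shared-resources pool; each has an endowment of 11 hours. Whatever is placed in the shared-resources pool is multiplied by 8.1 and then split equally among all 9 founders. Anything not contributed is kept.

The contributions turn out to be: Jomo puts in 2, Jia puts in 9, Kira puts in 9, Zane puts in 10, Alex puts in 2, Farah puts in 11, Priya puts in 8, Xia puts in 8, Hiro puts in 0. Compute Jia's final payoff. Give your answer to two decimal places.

55.10 hours

Total contributed: 2 + 9 + 9 + 10 + 2 + 11 + 8 + 8 + 0 = 59.
Each receives 8.1 × 59 / 9 = 53.10 from the shared-resources pool.
Jia keeps 11 − 9 = 2, so Jia's payoff is 2 + 53.10 = 55.10.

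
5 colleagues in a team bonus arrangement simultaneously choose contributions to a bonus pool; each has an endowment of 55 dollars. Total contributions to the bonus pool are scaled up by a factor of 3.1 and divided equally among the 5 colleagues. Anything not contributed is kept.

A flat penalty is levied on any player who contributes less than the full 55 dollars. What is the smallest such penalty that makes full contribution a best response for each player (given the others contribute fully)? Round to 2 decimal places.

Given the others contribute fully, the best deviation is to contribute 0 (any partial contribution still incurs the fine and gives up units whose private return 0.6200 is below 1).
Deviating from 55 to 0 saves 55 dollars but forfeits the deviator's share of the drop in the bonus pool: 3.1/5 × 55 = 34.10.
So the deviation gain is 55 − 34.10 = 20.90, and the fine must be at least 20.90 dollars to wipe it out.

20.90 dollars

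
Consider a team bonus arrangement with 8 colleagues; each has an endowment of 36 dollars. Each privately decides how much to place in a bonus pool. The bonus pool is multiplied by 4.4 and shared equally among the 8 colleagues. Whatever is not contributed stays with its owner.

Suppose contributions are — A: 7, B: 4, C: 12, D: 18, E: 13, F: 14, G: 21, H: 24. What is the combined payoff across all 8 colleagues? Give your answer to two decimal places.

Total contributed: 7 + 4 + 12 + 18 + 13 + 14 + 21 + 24 = 113; total kept: 8 × 36 − 113 = 175.
The bonus pool pays out 4.4 × 113 = 497.20 in aggregate.
Group total = 175 + 497.20 = 672.20.

672.20 dollars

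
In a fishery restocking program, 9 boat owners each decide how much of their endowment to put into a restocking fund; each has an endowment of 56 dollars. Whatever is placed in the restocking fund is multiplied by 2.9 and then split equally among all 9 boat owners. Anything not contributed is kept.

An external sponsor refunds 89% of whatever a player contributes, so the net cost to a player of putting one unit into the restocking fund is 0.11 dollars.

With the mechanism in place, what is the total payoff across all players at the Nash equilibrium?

Under the mechanism each unit contributed yields (2.9/9) / 0.11 = 2.9293 back to its contributor per unit of net cost, which exceeds 1, making full contribution the dominant choice for everyone.
So the Nash equilibrium is full contribution by all 9; the group earns 9 × (56 × 0.89 + 2.9 × 56) = 1910.16.

1910.16 dollars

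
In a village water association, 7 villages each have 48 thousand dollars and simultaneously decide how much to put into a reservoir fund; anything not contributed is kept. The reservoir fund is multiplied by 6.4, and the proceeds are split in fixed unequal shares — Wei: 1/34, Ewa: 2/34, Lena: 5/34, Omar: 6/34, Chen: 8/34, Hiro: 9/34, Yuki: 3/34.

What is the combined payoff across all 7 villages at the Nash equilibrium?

A player with share s gets back 6.4·s per unit contributed, so full contribution is dominant for anyone with s > 1/6.4 = 0.1563 and zero contribution is dominant for anyone below.
Omar, Chen and Hiro are above the threshold, contributing 48 each; the remaining 4 contribute 0. Total contributed: 144.
The reservoir fund pays out 6.4 × 144 = 921.60 in total (split across the unequal shares, but the aggregate is all that matters for the group sum).
The 4 free-riders keep 48 each, adding 192. Group total = 192 + 921.60 = 1113.60.

1113.60 thousand dollars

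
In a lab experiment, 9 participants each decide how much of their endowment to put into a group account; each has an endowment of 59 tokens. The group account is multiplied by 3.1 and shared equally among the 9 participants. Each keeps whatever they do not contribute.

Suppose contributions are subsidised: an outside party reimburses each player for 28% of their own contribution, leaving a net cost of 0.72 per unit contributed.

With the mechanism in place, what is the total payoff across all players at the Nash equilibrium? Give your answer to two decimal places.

The effective private return is (3.1/9) / 0.72 = 0.4784, which is still under 1, so the mechanism doesn't change anyone's dominant strategy: zero contribution.
At the Nash equilibrium no one contributes; group total payoff = 9 × 59 = 531.

531.00 tokens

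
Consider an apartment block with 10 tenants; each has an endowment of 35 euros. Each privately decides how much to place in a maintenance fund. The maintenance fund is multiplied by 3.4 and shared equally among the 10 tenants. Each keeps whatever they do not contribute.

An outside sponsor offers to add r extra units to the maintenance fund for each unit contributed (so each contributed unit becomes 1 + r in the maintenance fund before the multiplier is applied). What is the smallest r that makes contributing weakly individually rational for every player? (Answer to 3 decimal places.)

With matching at rate r, one contributed unit becomes (1 + r) in the maintenance fund and returns 3.4 × (1 + r) / 10 to the contributor.
Setting this equal to 1: 1 + r = 10/3.4 = 2.9412.
So the minimum matching rate is r = 2.9412 − 1 = 1.941.

1.941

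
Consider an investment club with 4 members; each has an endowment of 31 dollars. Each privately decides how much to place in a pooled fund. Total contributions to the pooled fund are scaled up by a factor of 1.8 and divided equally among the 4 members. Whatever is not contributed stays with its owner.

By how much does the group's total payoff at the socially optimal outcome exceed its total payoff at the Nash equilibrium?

99.20 dollars

Each contributed unit returns 1.8/4 = 0.4500 to its contributor — below 1 — so contributing 0 is dominant for every player. At the Nash equilibrium everyone keeps their 31, and the group total is 4 × 31 = 124.
Each contributed unit returns 1.800 to the group as a whole (0.4500 to each of 4 players), which exceeds 1, so the social optimum is full contribution: group total = 1.800 × 124 = 223.20.
Efficiency loss = 223.20 − 124 = 99.20.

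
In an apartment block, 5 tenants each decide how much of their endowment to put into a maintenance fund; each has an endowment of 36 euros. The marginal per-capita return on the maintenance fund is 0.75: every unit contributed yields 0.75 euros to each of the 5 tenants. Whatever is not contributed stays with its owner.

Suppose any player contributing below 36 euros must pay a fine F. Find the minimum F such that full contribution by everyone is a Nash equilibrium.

9.00 euros

Given the others contribute fully, the best deviation is to contribute 0 (any partial contribution still incurs the fine and gives up units whose private return 0.75 is below 1).
Deviating from 36 to 0 saves 36 euros but forfeits the deviator's share of the drop in the maintenance fund: 0.75 × 36 = 27.00.
So the deviation gain is 36 − 27.00 = 9.00, and the fine must be at least 9.00 euros to wipe it out.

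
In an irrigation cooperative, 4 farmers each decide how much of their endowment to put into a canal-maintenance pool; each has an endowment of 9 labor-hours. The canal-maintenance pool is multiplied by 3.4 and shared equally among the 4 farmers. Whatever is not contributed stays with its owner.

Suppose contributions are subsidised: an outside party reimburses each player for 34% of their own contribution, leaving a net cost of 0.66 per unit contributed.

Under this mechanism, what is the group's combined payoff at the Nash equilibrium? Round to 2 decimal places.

134.64 labor-hours

The effective private return per unit is now (3.4/4) / 0.66 = 1.2879 > 1, so every player's dominant strategy flips to full contribution.
So the Nash equilibrium is full contribution by all 4; the group earns 4 × (9 × 0.34 + 3.4 × 9) = 134.64.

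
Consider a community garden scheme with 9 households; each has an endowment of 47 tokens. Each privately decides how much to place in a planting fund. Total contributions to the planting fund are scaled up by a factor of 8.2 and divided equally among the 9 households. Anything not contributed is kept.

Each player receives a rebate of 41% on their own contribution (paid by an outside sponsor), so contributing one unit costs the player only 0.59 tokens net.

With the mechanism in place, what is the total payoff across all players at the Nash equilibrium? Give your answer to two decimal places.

3642.03 tokens

With the mechanism, a contributed unit returns (8.2/9) / 0.59 = 1.5443 per unit of net cost to the contributor — now above 1 — so contributing fully is weakly dominant for every player.
So the Nash equilibrium is full contribution by all 9; the group earns 9 × (47 × 0.41 + 8.2 × 47) = 3642.03.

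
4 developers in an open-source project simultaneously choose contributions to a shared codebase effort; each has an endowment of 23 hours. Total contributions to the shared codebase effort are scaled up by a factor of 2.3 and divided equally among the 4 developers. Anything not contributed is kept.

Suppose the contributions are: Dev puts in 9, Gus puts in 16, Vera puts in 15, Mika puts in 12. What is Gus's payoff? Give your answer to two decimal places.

36.90 hours

Total contributed: 9 + 16 + 15 + 12 = 52.
Each receives 2.3 × 52 / 4 = 29.90 from the shared codebase effort.
Gus keeps 23 − 16 = 7, so Gus's payoff is 7 + 29.90 = 36.90.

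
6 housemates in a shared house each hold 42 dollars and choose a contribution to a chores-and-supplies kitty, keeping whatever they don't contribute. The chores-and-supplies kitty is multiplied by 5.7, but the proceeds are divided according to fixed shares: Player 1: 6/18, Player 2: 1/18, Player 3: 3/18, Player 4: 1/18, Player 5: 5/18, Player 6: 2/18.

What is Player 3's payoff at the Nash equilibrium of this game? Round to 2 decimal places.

121.80 dollars

Player j's private return per contributed unit is 5.7 × (j's share). Contributing is weakly dominant for j when that share is at least 1/5.7 = 0.1754, and contributing 0 is dominant otherwise.
Player 1 and Player 5 are above the threshold, contributing 42 each; the remaining 4 contribute 0. Total contributed: 84.
Player 3 keeps 42 and receives 5.7 × 84 × 3/18 = 79.80 from the chores-and-supplies kitty, for a payoff of 121.80.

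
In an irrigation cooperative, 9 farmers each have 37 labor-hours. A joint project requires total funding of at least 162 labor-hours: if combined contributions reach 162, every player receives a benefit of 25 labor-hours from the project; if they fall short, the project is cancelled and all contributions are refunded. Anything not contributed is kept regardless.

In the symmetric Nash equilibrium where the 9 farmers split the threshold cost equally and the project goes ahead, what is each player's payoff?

Equal share of the threshold: 162/9 = 18.
At this profile no one gains by cutting their contribution: any cut drops the total below 162, the project is cancelled, contributions are refunded, and the deviator ends with 37, which is less than 37 − 18 + 25 = 44. Contributing more than 18 just wastes the excess. So contributing exactly 18 is a best response.
Each player's payoff: 37 − 18 + 25 = 44.

44 labor-hours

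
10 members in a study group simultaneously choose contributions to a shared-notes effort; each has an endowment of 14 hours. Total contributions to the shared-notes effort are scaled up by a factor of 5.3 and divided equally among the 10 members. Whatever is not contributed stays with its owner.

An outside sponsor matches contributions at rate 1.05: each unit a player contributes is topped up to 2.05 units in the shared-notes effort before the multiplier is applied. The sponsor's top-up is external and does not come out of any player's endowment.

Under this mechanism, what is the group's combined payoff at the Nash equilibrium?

1521.10 hours

The effective private return per unit is now 5.3 × 2.05 / 10 = 1.0865 > 1, so every player's dominant strategy flips to full contribution.
So the Nash equilibrium is full contribution by all 10; the group earns 5.3 × 2.05 × 140 = 1521.10.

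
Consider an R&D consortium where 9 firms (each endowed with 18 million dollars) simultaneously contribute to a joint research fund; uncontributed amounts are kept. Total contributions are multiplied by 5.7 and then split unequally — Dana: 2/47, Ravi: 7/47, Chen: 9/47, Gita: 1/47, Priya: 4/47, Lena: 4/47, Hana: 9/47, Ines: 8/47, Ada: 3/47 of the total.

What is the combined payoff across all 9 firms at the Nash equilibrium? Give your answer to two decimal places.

331.20 million dollars

A player with share s gets back 5.7·s per unit contributed, so full contribution is dominant for anyone with s > 1/5.7 = 0.1754 and zero contribution is dominant for anyone below.
Chen and Hana clear that bar, contributing 18 each; the remaining 7 contribute 0. Total contributed: 36.
The joint research fund pays out 5.7 × 36 = 205.20 in total (split across the unequal shares, but the aggregate is all that matters for the group sum).
The 7 free-riders keep 18 each, adding 126. Group total = 126 + 205.20 = 331.20.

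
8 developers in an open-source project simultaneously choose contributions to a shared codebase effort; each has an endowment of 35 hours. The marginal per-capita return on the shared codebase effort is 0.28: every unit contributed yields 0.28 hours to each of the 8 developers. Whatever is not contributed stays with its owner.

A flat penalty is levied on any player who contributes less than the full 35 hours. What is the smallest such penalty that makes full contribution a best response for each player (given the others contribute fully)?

25.20 hours

Given the others contribute fully, the best deviation is to contribute 0 (any partial contribution still incurs the fine and gives up units whose private return 0.28 is below 1).
Deviating from 35 to 0 saves 35 hours but forfeits the deviator's share of the drop in the shared codebase effort: 0.28 × 35 = 9.80.
So the deviation gain is 35 − 9.80 = 25.20, and the fine must be at least 25.20 hours to wipe it out.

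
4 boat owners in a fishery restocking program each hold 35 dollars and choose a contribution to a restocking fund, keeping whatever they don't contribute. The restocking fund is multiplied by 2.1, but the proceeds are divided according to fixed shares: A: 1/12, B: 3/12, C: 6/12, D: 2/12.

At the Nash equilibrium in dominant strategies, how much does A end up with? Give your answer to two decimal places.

Player j's private return per contributed unit is 2.1 × (j's share). Contributing is weakly dominant for j when that share is at least 1/2.1 = 0.4762, and contributing 0 is dominant otherwise.
The only share above 0.4762 is C's 6/12, contributing 35; the remaining 3 contribute 0. Total contributed: 35.
A keeps 35 and receives 2.1 × 35 × 1/12 = 6.13 from the restocking fund, for a payoff of 41.13.

41.13 dollars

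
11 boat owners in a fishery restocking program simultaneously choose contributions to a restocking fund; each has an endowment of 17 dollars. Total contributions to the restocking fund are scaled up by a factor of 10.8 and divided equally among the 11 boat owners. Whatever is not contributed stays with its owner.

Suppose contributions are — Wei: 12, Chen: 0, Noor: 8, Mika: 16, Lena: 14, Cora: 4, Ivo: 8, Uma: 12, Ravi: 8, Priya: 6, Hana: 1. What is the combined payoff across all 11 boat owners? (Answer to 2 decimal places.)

Total contributed: 12 + 0 + 8 + 16 + 14 + 4 + 8 + 12 + 8 + 6 + 1 = 89; total kept: 11 × 17 − 89 = 98.
The restocking fund pays out 10.8 × 89 = 961.20 in aggregate.
Group total = 98 + 961.20 = 1059.20.

1059.20 dollars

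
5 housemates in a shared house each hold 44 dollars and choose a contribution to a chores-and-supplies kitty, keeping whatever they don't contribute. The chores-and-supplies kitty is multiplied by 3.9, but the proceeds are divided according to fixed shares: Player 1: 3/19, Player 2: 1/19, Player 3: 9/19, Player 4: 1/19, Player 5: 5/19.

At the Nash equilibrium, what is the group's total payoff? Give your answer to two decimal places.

Each unit j contributes comes back to j as 3.9 × (j's share), so j prefers to contribute only if that share exceeds 1/3.9 = 0.2564; otherwise keeping the unit dominates.
The shares above 0.2564 belong to Player 3 and Player 5, contributing 44 each; the remaining 3 contribute 0. Total contributed: 88.
The chores-and-supplies kitty pays out 3.9 × 88 = 343.20 in total (split across the unequal shares, but the aggregate is all that matters for the group sum).
The 3 free-riders keep 44 each, adding 132. Group total = 132 + 343.20 = 475.20.

475.20 dollars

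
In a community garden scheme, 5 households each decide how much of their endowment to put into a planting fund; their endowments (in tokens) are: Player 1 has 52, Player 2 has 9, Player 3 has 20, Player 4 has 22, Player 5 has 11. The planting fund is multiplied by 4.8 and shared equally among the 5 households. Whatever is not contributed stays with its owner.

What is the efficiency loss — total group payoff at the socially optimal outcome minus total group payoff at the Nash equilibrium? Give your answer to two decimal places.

433.20 tokens

The private return per contributed unit is 4.8/5 = 0.9600 < 1 for every player regardless of endowment, so the Nash equilibrium is zero contribution and the group total is Σ E_j = 52 + 9 + 20 + 22 + 11 = 114.
Each contributed unit returns 4.800 to the group, so the social optimum is full contribution by everyone: group total = 4.800 × 114 = 547.20.
Efficiency loss = (4.800 − 1) × 114 = 433.20.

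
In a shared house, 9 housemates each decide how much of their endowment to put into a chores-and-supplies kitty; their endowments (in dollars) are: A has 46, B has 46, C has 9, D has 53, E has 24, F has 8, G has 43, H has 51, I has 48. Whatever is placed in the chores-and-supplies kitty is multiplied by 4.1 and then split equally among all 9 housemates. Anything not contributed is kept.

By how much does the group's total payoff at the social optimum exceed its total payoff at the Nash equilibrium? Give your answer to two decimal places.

1016.80 dollars

The private return per contributed unit is 4.1/9 = 0.4556 < 1 for every player regardless of endowment, so the Nash equilibrium is zero contribution and the group total is Σ E_j = 46 + 46 + 9 + 53 + 24 + 8 + 43 + 51 + 48 = 328.
Each contributed unit returns 4.100 to the group, so the social optimum is full contribution by everyone: group total = 4.100 × 328 = 1344.80.
Efficiency loss = (4.100 − 1) × 328 = 1016.80.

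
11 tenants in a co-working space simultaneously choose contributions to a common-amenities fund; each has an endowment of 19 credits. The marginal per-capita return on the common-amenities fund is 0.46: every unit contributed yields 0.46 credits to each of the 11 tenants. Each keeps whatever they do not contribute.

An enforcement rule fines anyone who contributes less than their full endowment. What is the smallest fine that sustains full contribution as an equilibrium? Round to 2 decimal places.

Given the others contribute fully, the best deviation is to contribute 0 (any partial contribution still incurs the fine and gives up units whose private return 0.46 is below 1).
Deviating from 19 to 0 saves 19 credits but forfeits the deviator's share of the drop in the common-amenities fund: 0.46 × 19 = 8.74.
So the deviation gain is 19 − 8.74 = 10.26, and the fine must be at least 10.26 credits to wipe it out.

10.26 credits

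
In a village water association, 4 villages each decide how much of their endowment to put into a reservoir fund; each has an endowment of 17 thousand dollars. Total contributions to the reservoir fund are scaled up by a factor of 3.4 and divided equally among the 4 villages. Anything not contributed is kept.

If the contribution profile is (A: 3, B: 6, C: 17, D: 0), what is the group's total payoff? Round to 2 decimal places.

Total contributed: 3 + 6 + 17 + 0 = 26; total kept: 4 × 17 − 26 = 42.
The reservoir fund pays out 3.4 × 26 = 88.40 in aggregate.
Group total = 42 + 88.40 = 130.40.

130.40 thousand dollars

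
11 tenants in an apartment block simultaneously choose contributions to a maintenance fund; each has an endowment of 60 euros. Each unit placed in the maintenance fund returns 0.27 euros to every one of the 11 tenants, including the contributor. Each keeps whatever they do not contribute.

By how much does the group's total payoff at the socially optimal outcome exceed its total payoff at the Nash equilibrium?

1300.20 euros

The private return per contributed unit is 0.27 < 1, so contributing 0 is dominant for every player. At the Nash equilibrium everyone keeps their 60, and the group total is 11 × 60 = 660.
Each contributed unit returns 2.970 to the group as a whole (0.27 to each of 11 players), which exceeds 1, so the social optimum is full contribution: group total = 2.970 × 660 = 1960.20.
Efficiency loss = 1960.20 − 660 = 1300.20.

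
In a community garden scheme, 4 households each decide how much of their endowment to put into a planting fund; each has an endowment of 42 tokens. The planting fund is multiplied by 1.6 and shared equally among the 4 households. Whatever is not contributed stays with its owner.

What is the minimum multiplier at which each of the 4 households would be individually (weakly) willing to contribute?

4

A contributed unit returns (multiplier)/4 to its contributor.
This reaches 1 exactly when the multiplier is 4.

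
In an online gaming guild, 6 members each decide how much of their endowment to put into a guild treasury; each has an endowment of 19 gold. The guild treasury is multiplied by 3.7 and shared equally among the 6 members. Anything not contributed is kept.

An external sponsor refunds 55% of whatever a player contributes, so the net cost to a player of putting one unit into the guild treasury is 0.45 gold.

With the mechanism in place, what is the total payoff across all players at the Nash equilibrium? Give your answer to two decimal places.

With the mechanism, a contributed unit returns (3.7/6) / 0.45 = 1.3704 per unit of net cost to the contributor — now above 1 — so contributing fully is weakly dominant for every player.
So the Nash equilibrium is full contribution by all 6; the group earns 6 × (19 × 0.55 + 3.7 × 19) = 484.50.

484.50 gold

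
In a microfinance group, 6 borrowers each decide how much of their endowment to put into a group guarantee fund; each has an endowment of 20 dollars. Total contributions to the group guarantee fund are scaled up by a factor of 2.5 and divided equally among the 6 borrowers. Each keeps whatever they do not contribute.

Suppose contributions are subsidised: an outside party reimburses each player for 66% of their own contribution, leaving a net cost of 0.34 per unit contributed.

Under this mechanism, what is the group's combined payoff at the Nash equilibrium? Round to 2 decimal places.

379.20 dollars

The effective private return per unit is now (2.5/6) / 0.34 = 1.2255 > 1, so every player's dominant strategy flips to full contribution.
So the Nash equilibrium is full contribution by all 6; the group earns 6 × (20 × 0.66 + 2.5 × 20) = 379.20.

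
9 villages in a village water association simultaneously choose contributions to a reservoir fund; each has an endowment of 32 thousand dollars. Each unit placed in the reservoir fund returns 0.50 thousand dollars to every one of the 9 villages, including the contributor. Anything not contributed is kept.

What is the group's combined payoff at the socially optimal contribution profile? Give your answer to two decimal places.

Each contributed unit returns 4.500 to the group as a whole (0.50 to each of 9 players), which exceeds 1, so the social optimum is full contribution: group total = 4.500 × 288 = 1296.00.

1296.00 thousand dollars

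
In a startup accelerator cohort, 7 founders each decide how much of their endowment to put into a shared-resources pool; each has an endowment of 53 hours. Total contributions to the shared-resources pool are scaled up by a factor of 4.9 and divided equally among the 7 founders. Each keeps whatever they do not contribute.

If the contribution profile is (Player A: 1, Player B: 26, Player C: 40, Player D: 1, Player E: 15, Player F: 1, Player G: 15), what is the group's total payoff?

Total contributed: 1 + 26 + 40 + 1 + 15 + 1 + 15 = 99; total kept: 7 × 53 − 99 = 272.
The shared-resources pool pays out 4.9 × 99 = 485.10 in aggregate.
Group total = 272 + 485.10 = 757.10.

757.10 hours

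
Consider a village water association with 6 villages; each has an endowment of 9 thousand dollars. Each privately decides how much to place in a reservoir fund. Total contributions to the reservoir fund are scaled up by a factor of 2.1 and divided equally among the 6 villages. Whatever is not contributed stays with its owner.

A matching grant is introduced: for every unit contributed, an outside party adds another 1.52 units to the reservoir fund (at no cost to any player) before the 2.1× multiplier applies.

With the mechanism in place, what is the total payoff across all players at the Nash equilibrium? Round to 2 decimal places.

The effective private return is 2.1 × 2.52 / 6 = 0.8820, which is still under 1, so the mechanism doesn't change anyone's dominant strategy: zero contribution.
Everyone keeps their endowment and the group total is 6 × 9 = 54.

54.00 thousand dollars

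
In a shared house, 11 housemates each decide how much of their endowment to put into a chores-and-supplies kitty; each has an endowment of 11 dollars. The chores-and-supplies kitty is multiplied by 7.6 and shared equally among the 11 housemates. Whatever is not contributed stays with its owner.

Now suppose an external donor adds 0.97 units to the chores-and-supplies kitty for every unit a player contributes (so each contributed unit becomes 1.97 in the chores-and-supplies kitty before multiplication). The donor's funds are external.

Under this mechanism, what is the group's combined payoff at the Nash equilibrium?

The effective private return per unit is now 7.6 × 1.97 / 11 = 1.3611 > 1, so every player's dominant strategy flips to full contribution.
At the Nash equilibrium everyone contributes 11. Group total payoff = 7.6 × 1.97 × 121 = 1811.61.

1811.61 dollars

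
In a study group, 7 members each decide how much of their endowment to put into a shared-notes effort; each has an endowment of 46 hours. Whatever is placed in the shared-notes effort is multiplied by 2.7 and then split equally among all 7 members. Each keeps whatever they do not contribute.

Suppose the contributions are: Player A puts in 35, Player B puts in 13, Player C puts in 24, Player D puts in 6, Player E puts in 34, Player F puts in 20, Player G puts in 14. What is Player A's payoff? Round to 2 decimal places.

67.31 hours

Total contributed: 35 + 13 + 24 + 6 + 34 + 20 + 14 = 146.
Each receives 2.7 × 146 / 7 = 56.31 from the shared-notes effort.
Player A keeps 46 − 35 = 11, so Player A's payoff is 11 + 56.31 = 67.31.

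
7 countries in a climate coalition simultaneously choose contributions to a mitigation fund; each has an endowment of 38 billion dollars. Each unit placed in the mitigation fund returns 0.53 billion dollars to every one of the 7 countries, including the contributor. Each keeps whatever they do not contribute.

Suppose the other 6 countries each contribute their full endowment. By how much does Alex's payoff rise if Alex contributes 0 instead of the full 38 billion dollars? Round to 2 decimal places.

17.86 billion dollars

Switching from a contribution of 38 to 0 lets Alex keep an extra 38 billion dollars, but lowers the mitigation fund by 38, which costs Alex their own share of that drop: 0.53 × 38 = 20.14.
Net gain = 38 − 20.14 = 17.86. The private return per contributed unit (0.53) is below 1, so free-riding is indeed the best response regardless of what the others do.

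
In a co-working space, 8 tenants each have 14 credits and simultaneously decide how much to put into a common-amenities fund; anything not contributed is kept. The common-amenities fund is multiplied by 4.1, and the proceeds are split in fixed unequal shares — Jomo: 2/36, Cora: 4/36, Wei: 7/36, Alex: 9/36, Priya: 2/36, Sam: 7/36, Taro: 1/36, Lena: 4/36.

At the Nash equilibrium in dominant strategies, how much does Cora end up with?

20.38 credits

For player j, contributing a unit is worthwhile iff 4.1 × (j's share) ≥ 1, i.e. iff j's share is at least 0.2439.
The only share above 0.2439 is Alex's 9/36, contributing 14; the remaining 7 contribute 0. Total contributed: 14.
Cora keeps 14 and receives 4.1 × 14 × 4/36 = 6.38 from the common-amenities fund, for a payoff of 20.38.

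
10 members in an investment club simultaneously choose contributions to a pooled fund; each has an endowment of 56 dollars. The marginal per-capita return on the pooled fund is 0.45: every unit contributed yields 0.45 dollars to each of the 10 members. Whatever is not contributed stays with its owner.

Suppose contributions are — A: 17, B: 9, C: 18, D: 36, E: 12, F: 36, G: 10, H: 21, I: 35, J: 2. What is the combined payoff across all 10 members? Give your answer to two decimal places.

Total contributed: 17 + 9 + 18 + 36 + 12 + 36 + 10 + 21 + 35 + 2 = 196; total kept: 10 × 56 − 196 = 364.
The pooled fund pays out 0.45 × 10 × 196 = 882.00 in aggregate.
Group total = 364 + 882.00 = 1246.00.

1246.00 dollars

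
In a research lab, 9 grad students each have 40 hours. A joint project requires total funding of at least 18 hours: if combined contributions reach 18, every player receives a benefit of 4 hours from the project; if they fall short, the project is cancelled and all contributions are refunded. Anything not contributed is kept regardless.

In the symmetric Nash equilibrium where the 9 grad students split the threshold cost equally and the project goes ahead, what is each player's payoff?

Equal share of the threshold: 18/9 = 2.
At this profile no one gains by cutting their contribution: any cut drops the total below 18, the project is cancelled, contributions are refunded, and the deviator ends with 40, which is less than 40 − 2 + 4 = 42. Contributing more than 2 just wastes the excess. So contributing exactly 2 is a best response.
Each player's payoff: 40 − 2 + 4 = 42.

42 hours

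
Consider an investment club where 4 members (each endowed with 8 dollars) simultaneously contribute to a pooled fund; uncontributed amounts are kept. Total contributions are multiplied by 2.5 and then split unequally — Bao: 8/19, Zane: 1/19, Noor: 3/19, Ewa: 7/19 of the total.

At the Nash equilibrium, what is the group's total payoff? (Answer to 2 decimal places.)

44.00 dollars

A player with share s gets back 2.5·s per unit contributed, so full contribution is dominant for anyone with s > 1/2.5 = 0.4000 and zero contribution is dominant for anyone below.
Bao alone (share 8/19) is above the threshold, contributing 8; the remaining 3 contribute 0. Total contributed: 8.
The pooled fund pays out 2.5 × 8 = 20.00 in total (split across the unequal shares, but the aggregate is all that matters for the group sum).
The 3 free-riders keep 8 each, adding 24. Group total = 24 + 20.00 = 44.00.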